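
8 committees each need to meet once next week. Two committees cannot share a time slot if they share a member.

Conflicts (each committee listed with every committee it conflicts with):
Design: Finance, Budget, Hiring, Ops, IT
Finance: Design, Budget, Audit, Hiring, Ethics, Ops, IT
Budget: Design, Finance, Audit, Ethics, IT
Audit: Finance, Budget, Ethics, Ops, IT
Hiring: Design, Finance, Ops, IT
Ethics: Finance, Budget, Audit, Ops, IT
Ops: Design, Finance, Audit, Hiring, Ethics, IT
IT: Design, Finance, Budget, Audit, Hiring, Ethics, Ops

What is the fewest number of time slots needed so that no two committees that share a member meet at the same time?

Finance, Audit, Ethics, Ops, IT all conflict with each other, so at least 5 time slots are needed.
5 time slots suffice: time slot 1 → {IT}; time slot 2 → {Finance}; time slot 3 → {Budget, Ops}; time slot 4 → {Design, Ethics}; time slot 5 → {Audit, Hiring}. Each listed conflict is separated.

5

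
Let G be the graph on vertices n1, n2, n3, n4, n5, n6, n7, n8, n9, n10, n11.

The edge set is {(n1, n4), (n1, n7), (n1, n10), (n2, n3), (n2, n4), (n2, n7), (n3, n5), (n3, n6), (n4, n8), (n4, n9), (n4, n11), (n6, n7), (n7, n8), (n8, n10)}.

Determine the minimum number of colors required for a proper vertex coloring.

n3 and n6 are adjacent, so at least 2 colors are needed.
2 colors suffice: color R → {n3, n4, n7, n10}; color B → {n1, n2, n5, n6, n8, n9, n11}. No two adjacent vertices share a color.

2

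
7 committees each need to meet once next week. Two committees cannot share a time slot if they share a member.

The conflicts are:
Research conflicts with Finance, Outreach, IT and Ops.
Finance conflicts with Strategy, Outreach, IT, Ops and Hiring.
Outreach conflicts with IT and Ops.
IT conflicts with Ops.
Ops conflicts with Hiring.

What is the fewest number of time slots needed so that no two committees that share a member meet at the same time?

5

Research, Finance, Outreach, IT, Ops are mutually in conflict, so at least 5 time slots are needed.
5 time slots suffice: time slot 1 → {Finance}; time slot 2 → {Strategy, Ops}; time slot 3 → {IT, Hiring}; time slot 4 → {Outreach}; time slot 5 → {Research}. No two conflicting committees share a time slot.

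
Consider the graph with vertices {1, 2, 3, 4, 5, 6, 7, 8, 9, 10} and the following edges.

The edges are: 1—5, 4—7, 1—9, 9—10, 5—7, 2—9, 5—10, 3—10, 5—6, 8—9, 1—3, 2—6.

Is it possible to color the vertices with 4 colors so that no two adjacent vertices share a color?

The chromatic number is 3. The cycle 6-5-10-9-2-6 has odd length 5, so it cannot be 2-colored; at least 3 colors are needed.
3 colors suffice: 1=b, 2=b, 3=a, 4=a, 5=a, 6=c, 7=b, 8=b, 9=a, 10=b.
Since 4 ≥ 3, a proper 4-coloring certainly exists.

Yes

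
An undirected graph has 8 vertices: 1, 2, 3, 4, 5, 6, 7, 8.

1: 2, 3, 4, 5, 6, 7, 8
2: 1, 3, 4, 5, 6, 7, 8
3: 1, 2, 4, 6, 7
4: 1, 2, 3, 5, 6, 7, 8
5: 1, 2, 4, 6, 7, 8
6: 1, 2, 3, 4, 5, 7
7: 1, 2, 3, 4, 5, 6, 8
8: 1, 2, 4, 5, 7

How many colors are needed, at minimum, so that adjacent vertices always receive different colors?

1, 2, 4, 5, 7, 8 are pairwise adjacent (a clique of size 6), so at least 6 colors are needed.
6 colors suffice: color a → {7}; color b → {1}; color c → {4}; color d → {2}; color e → {3, 5}; color f → {6, 8}. No two adjacent vertices share a color.

6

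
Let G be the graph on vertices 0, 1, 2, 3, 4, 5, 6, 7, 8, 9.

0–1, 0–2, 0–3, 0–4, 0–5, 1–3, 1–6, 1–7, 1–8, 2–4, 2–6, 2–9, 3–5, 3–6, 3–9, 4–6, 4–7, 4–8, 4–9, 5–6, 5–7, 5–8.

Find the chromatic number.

3

0, 3, 5 form a triangle, so at least 3 colors are needed.
3 colors suffice: color red → {3, 4}; color blue → {0, 6, 7, 8, 9}; color green → {1, 2, 5}. No two adjacent vertices share a color.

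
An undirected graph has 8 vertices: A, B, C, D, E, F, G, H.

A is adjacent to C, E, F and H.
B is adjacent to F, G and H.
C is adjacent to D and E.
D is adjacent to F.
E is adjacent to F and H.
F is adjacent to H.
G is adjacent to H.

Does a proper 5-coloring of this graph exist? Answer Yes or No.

Yes

The chromatic number is 4. A, E, F, H are pairwise adjacent (a clique of size 4), so at least 4 colors are needed.
4 colors suffice: color 1 → {C, H}; color 2 → {F, G}; color 3 → {B, D, E}; color 4 → {A}.
Since 5 ≥ 4, a proper 5-coloring certainly exists.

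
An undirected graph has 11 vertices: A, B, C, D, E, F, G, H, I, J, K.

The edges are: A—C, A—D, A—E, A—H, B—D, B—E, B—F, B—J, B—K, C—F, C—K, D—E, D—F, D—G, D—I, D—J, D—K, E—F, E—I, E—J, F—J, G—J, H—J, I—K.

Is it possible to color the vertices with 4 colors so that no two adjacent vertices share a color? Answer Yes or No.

B, D, E, F, J are pairwise adjacent (a clique of size 5), so at least 5 colors are needed.
So 4 colors are not enough.

No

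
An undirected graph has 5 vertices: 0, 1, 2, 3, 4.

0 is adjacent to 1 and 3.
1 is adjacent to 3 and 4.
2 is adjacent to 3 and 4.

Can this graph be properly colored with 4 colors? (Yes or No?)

The chromatic number is 3. 0, 1, 3 form a triangle, so at least 3 colors are needed.
A valid assignment using 3 colors: 0=green, 1=red, 2=red, 3=blue, 4=blue.
Since 4 ≥ 3, a proper 4-coloring certainly exists.

Yes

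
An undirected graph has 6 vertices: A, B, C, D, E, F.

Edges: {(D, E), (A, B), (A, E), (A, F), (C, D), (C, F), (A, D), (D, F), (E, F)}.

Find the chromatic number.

A, D, E, F form a clique, so at least 4 colors are needed.
4 colors suffice: color red → {A, C}; color blue → {B, F}; color green → {D}; color yellow → {E}. No two adjacent vertices share a color.

4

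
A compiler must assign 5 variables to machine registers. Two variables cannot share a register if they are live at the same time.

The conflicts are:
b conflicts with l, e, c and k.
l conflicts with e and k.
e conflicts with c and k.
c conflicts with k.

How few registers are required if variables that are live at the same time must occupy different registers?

4

b, e, c, k are mutually in conflict, so at least 4 registers are needed.
Using 4 registers: b=3, l=4, e=1, c=4, k=2. Each listed conflict is separated.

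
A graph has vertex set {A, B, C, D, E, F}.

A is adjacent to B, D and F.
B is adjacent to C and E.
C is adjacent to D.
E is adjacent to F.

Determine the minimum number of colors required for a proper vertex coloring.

E and F are adjacent, so at least 2 colors are needed.
2 colors suffice: A=red, B=blue, C=red, D=blue, E=red, F=blue. Every edge joins two different colors.

2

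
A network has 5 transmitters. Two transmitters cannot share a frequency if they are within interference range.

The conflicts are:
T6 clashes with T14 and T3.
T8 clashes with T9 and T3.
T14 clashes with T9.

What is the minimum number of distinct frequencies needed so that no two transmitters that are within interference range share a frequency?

3

The cycle T9-T8-T3-T6-T14-T9 has odd length 5, so it cannot be 2-colored; at least 3 frequencies are needed.
3 frequencies suffice: T6=2, T8=2, T14=1, T9=3, T3=1. No two conflicting transmitters share a frequency.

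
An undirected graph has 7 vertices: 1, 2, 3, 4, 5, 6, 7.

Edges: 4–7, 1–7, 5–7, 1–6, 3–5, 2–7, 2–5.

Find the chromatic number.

2, 5, 7 form a triangle, so at least 3 colors are needed.
One proper 3-coloring: 1=blue, 2=green, 3=red, 4=blue, 5=blue, 6=red, 7=red. Each edge has distinct colors on its endpoints.

3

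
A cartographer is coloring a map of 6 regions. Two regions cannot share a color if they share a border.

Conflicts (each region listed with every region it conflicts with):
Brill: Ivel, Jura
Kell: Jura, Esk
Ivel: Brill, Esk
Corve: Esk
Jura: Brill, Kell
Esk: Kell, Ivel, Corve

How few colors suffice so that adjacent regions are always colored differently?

3

The cycle Ivel-Esk-Kell-Jura-Brill-Ivel has odd length 5, so it cannot be 2-colored; at least 3 colors are needed.
3 colors suffice: color 1 → {Brill, Esk}; color 2 → {Kell, Ivel, Corve}; color 3 → {Jura}. No two conflicting regions share a color.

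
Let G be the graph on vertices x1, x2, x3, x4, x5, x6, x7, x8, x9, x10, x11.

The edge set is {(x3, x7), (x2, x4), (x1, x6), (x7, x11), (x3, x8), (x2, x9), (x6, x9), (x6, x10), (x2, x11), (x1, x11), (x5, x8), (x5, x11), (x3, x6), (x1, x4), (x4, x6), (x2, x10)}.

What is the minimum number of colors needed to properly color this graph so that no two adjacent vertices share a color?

3

x1, x4, x6 are mutually adjacent, so at least 3 colors are needed.
3 colors suffice: color 1 → {x6, x8, x11}; color 2 → {x1, x2, x3, x5}; color 3 → {x4, x7, x9, x10}. Each edge has distinct colors on its endpoints.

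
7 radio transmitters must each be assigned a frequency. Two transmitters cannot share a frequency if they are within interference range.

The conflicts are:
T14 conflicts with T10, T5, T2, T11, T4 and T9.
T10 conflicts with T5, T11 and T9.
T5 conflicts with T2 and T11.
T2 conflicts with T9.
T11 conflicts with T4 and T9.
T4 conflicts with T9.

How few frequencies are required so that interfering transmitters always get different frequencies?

4

T14, T10, T5, T11 all conflict with each other, so at least 4 frequencies are needed.
4 frequencies suffice: frequency 1 → {T14}; frequency 2 → {T5, T9}; frequency 3 → {T2, T11}; frequency 4 → {T10, T4}. Each listed conflict is separated.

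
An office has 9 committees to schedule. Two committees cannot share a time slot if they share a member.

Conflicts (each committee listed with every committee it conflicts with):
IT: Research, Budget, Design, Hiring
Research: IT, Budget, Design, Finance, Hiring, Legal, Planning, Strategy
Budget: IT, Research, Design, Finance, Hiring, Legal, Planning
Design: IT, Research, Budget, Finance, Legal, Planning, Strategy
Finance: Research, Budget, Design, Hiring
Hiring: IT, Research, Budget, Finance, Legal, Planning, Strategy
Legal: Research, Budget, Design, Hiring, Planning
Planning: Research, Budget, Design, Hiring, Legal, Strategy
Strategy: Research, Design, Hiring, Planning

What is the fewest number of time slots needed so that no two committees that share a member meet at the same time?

Research, Budget, Design, Legal, Planning are mutually in conflict, so at least 5 time slots are needed.
Using 5 time slots: IT=4, Research=1, Budget=3, Design=2, Finance=4, Hiring=2, Legal=5, Planning=4, Strategy=3. Each listed conflict is separated.

5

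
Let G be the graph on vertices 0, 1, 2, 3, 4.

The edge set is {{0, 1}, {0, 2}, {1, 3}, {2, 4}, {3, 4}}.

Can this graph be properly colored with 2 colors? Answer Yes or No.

No

The cycle 1-0-2-4-3-1 has odd length 5, so it cannot be 2-colored; at least 3 colors are needed.
So 2 colors are not enough.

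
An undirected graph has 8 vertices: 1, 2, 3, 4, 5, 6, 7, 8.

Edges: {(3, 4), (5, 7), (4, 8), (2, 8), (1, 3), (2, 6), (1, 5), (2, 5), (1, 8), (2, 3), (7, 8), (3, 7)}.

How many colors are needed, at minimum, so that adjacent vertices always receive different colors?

7 and 8 are adjacent, so at least 2 colors are needed.
2 colors suffice: color a → {1, 2, 4, 7}; color b → {3, 5, 6, 8}. No two adjacent vertices share a color.

2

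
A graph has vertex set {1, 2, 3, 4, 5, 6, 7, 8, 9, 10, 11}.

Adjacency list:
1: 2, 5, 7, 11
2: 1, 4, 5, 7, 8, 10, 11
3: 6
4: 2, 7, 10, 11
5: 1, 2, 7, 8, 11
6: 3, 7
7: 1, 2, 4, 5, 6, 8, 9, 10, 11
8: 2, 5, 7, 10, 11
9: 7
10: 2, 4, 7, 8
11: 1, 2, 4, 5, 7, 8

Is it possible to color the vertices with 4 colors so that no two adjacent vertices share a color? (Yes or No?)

No

2, 5, 7, 8, 11 are mutually adjacent (a clique of size 5), so at least 5 colors are needed.
So 4 colors are not enough.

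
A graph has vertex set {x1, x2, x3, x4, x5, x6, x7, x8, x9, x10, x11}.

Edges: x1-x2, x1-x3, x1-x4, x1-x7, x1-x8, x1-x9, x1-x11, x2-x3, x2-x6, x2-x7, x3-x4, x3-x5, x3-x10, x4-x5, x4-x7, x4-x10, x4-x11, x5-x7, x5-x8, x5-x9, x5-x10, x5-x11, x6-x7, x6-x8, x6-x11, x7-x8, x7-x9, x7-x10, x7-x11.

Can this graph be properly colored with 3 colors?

x4, x5, x7, x11 form a clique, so at least 4 colors are needed.
So 3 colors are not enough.

No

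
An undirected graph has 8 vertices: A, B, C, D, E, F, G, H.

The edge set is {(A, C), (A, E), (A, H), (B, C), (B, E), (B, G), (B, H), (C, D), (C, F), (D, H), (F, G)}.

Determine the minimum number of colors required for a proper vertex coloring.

C and F are adjacent, so at least 2 colors are needed.
One proper 2-coloring: A=2, B=2, C=1, D=2, E=1, F=2, G=1, H=1. Every edge joins two different colors.

2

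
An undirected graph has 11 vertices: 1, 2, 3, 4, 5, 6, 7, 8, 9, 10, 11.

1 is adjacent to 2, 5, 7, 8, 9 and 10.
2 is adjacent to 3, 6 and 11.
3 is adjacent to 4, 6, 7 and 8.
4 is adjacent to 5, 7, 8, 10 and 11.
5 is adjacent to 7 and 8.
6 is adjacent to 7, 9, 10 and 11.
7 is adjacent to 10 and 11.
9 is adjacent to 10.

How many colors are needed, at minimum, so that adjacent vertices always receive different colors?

3, 4, 8 form a triangle, so at least 3 colors are needed.
3 colors suffice: color a → {2, 7, 8, 9}; color b → {1, 4, 6}; color c → {3, 5, 10, 11}. No two adjacent vertices share a color.

3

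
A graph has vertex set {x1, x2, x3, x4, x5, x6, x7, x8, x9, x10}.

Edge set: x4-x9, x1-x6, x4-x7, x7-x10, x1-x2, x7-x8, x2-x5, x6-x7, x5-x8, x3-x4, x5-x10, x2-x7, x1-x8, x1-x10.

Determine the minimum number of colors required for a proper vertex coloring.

x1 and x10 are adjacent, so at least 2 colors are needed.
2 colors suffice: color 1 → {x1, x3, x5, x7, x9}; color 2 → {x2, x4, x6, x8, x10}. No two adjacent vertices share a color.

2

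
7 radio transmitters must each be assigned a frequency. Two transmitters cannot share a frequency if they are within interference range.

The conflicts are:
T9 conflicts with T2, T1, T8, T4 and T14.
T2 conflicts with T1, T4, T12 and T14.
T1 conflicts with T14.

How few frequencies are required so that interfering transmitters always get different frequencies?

T9, T2, T1, T14 all conflict with each other, so at least 4 frequencies are needed.
A valid assignment using 4 frequencies: T9=1, T2=2, T1=4, T8=2, T4=3, T12=1, T14=3. Every pair that conflicts lands in different frequencies.

4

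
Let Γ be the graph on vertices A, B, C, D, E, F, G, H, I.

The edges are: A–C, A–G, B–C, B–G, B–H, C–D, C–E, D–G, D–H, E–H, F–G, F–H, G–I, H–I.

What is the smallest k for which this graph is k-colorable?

C and D are adjacent, so at least 2 colors are needed.
One proper 2-coloring: A=blue, B=blue, C=red, D=blue, E=blue, F=blue, G=red, H=red, I=blue. No two adjacent vertices share a color.

2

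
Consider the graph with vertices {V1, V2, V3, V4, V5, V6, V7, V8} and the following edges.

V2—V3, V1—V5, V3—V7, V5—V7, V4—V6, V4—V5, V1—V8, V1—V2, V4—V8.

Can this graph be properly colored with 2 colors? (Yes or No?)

The cycle V7-V3-V2-V1-V5-V7 has odd length 5, so it cannot be 2-colored; at least 3 colors are needed.
So 2 colors are not enough.

No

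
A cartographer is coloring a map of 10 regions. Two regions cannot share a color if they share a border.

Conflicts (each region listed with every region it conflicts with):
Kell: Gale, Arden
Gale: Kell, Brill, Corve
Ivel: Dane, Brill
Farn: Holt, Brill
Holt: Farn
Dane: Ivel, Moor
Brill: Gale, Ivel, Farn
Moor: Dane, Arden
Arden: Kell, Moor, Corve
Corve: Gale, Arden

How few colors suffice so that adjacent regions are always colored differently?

3

The cycle Ivel-Dane-Moor-Arden-Kell-Gale-Brill-Ivel has odd length 7, so it cannot be 2-colored; at least 3 colors are needed.
One proper 3-coloring: Kell=2, Gale=1, Ivel=1, Farn=1, Holt=2, Dane=3, Brill=2, Moor=2, Arden=1, Corve=2. Each listed conflict is separated.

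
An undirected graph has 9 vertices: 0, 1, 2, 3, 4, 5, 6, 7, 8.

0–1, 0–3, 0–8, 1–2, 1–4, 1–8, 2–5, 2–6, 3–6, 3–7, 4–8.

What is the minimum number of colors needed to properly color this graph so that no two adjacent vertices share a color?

0, 1, 8 are pairwise adjacent, so at least 3 colors are needed.
3 colors suffice: color a → {1, 3, 5}; color b → {0, 2, 4, 7}; color c → {6, 8}. Every edge joins two different colors.

3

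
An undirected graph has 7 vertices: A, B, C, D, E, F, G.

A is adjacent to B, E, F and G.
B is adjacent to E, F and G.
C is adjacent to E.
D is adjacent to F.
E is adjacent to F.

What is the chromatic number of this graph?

4

A, B, E, F form a clique, so at least 4 colors are needed.
4 colors suffice: color 1 → {C, F, G}; color 2 → {B, D}; color 3 → {E}; color 4 → {A}. Each edge has distinct colors on its endpoints.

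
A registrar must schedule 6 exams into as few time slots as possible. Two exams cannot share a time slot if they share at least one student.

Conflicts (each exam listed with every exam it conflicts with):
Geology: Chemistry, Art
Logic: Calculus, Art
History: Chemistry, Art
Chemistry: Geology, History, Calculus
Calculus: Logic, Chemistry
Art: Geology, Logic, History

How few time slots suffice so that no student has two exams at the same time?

3

The cycle Chemistry-History-Art-Logic-Calculus-Chemistry has odd length 5, so it cannot be 2-colored; at least 3 time slots are needed.
3 time slots suffice: time slot 1 → {Chemistry, Art}; time slot 2 → {Geology, History, Calculus}; time slot 3 → {Logic}. Each listed conflict is separated.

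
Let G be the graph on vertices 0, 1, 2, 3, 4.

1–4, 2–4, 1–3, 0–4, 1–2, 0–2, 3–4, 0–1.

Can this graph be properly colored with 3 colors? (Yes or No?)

0, 1, 2, 4 form a clique, so at least 4 colors are needed.
So 3 colors are not enough.

No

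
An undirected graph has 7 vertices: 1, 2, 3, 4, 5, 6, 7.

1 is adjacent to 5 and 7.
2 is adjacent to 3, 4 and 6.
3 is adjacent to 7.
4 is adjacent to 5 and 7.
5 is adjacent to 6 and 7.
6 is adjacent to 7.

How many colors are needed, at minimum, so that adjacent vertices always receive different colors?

4, 5, 7 are pairwise adjacent, so at least 3 colors are needed.
3 colors suffice: 1=green, 2=red, 3=blue, 4=green, 5=blue, 6=green, 7=red. Every edge joins two different colors.

3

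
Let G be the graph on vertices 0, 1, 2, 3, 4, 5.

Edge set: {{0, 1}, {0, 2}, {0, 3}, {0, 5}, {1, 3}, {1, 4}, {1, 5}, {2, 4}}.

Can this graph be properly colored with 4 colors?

Yes

The chromatic number is 3. 0, 1, 5 are mutually adjacent, so at least 3 colors are needed.
3 colors suffice: color a → {1, 2}; color b → {0, 4}; color c → {3, 5}.
Since 4 ≥ 3, a proper 4-coloring certainly exists.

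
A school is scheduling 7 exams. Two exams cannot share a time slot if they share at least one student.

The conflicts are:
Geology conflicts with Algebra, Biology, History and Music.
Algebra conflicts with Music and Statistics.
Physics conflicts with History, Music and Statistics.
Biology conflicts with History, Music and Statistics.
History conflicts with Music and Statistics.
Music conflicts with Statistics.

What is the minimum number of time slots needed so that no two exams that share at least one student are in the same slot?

4

Biology, History, Music, Statistics are mutually in conflict, so at least 4 time slots are needed.
Using 4 time slots: Geology=2, Algebra=3, Physics=4, Biology=4, History=3, Music=1, Statistics=2. No two conflicting exams share a time slot.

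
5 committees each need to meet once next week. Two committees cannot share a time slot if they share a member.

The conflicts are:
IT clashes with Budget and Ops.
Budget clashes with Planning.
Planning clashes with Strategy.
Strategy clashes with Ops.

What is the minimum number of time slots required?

3

The cycle Ops-Strategy-Planning-Budget-IT-Ops has odd length 5, so it cannot be 2-colored; at least 3 time slots are needed.
3 time slots suffice: time slot 1 → {IT, Planning}; time slot 2 → {Budget, Strategy}; time slot 3 → {Ops}. Every pair that conflicts lands in different time slots.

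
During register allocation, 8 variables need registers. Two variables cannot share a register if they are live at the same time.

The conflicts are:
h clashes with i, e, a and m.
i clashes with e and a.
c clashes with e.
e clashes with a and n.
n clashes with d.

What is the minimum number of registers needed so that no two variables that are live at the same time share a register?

4

h, i, e, a are mutually in conflict, so at least 4 registers are needed.
4 registers suffice: register 1 → {e, m, d}; register 2 → {h, c, n}; register 3 → {a}; register 4 → {i}. Every pair that conflicts lands in different registers.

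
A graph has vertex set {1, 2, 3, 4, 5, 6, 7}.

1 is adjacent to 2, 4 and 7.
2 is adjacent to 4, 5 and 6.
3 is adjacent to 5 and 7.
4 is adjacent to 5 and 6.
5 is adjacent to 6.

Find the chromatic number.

4

2, 4, 5, 6 are mutually adjacent (a clique of size 4), so at least 4 colors are needed.
4 colors suffice: color a → {2, 7}; color b → {3, 4}; color c → {1, 5}; color d → {6}. Each edge has distinct colors on its endpoints.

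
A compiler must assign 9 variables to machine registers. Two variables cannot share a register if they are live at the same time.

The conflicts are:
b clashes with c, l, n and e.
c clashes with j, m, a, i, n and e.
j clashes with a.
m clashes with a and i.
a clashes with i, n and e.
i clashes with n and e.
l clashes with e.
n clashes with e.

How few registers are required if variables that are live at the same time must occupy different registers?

5

c, a, i, n, e are mutually in conflict, so at least 5 registers are needed.
5 registers suffice: register 1 → {c, l}; register 2 → {b, a}; register 3 → {j, m, e}; register 4 → {i}; register 5 → {n}. Every pair that conflicts lands in different registers.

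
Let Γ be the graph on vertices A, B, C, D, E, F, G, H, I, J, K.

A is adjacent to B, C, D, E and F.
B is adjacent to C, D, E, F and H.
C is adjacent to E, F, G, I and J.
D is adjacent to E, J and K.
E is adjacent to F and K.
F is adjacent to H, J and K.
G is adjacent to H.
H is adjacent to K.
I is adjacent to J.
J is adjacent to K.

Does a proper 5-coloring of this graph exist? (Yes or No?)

Yes

The chromatic number is 5. A, B, C, E, F form a clique, so at least 5 colors are needed.
5 colors suffice: color red → {D, F, G, I}; color blue → {C, K}; color green → {E, H, J}; color yellow → {B}; color purple → {A}.
That is already a proper 5-coloring.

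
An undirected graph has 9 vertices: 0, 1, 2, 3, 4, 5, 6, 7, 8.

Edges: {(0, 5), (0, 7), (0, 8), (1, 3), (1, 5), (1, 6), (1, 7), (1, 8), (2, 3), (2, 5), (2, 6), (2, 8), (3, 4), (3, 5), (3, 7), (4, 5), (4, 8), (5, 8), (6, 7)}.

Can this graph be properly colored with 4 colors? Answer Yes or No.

Yes

The chromatic number is 3. 1, 6, 7 form a triangle, so at least 3 colors are needed.
One proper 3-coloring: 0=c, 1=c, 2=c, 3=b, 4=c, 5=a, 6=b, 7=a, 8=b.
Since 4 ≥ 3, a proper 4-coloring certainly exists.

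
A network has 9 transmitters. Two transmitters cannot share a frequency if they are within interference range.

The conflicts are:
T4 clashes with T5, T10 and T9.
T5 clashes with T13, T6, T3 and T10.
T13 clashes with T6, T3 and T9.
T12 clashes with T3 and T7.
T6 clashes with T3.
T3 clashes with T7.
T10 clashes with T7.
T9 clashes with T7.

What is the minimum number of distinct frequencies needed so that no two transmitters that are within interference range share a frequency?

T5, T13, T6, T3 all conflict with each other, so at least 4 frequencies are needed.
A valid assignment using 4 frequencies: T4=3, T5=1, T13=3, T12=3, T6=4, T3=2, T10=2, T9=2, T7=1. Every pair that conflicts lands in different frequencies.

4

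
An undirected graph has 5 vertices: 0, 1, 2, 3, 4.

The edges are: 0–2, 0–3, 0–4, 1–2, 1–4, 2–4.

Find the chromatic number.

3

0, 2, 4 are mutually adjacent, so at least 3 colors are needed.
One proper 3-coloring: 0=c, 1=c, 2=a, 3=a, 4=b. Each edge has distinct colors on its endpoints.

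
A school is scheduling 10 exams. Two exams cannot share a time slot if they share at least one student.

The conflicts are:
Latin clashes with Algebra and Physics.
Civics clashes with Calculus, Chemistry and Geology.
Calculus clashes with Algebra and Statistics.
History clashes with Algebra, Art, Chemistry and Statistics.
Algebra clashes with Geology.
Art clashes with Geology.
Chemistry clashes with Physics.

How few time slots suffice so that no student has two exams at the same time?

3

The cycle Civics-Calculus-Statistics-History-Chemistry-Civics has odd length 5, so it cannot be 2-colored; at least 3 time slots are needed.
Using 3 time slots: Latin=3, Civics=1, Calculus=3, History=1, Algebra=2, Art=2, Chemistry=2, Statistics=2, Physics=1, Geology=3. No two conflicting exams share a time slot.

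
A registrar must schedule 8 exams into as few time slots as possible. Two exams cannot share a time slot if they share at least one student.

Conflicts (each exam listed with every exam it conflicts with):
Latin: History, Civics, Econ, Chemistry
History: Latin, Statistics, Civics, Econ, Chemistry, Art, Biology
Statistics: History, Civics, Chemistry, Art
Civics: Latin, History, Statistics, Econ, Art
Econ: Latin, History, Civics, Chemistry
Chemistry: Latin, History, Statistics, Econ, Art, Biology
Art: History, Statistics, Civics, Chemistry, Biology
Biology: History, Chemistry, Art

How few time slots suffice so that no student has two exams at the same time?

4

History, Chemistry, Art, Biology all conflict with each other, so at least 4 time slots are needed.
4 time slots suffice: time slot 1 → {History}; time slot 2 → {Civics, Chemistry}; time slot 3 → {Latin, Art}; time slot 4 → {Statistics, Econ, Biology}. Every pair that conflicts lands in different time slots.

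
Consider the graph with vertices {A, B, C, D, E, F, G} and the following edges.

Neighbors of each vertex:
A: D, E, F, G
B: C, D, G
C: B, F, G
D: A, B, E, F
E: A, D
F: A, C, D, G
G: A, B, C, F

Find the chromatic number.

3

A, D, F are mutually adjacent, so at least 3 colors are needed.
A valid assignment using 3 colors: A=2, B=3, C=2, D=1, E=3, F=3, G=1. Each edge has distinct colors on its endpoints.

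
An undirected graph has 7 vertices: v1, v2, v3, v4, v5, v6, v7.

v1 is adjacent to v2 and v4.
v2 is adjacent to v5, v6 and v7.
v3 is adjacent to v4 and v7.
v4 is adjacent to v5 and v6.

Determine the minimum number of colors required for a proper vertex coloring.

3

The cycle v4-v3-v7-v2-v5-v4 has odd length 5, so it cannot be 2-colored; at least 3 colors are needed.
One proper 3-coloring: v1=2, v2=1, v3=3, v4=1, v5=2, v6=2, v7=2. Every edge joins two different colors.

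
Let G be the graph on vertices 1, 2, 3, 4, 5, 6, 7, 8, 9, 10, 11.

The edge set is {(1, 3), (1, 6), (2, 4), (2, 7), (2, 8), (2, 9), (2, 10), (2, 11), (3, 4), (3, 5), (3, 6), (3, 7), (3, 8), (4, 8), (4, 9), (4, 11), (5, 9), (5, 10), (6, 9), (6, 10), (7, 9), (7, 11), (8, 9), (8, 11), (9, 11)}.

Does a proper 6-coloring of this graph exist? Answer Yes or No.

The chromatic number is 5. 2, 4, 8, 9, 11 form a clique, so at least 5 colors are needed.
One proper 5-coloring: 1=c, 2=b, 3=a, 4=d, 5=b, 6=b, 7=d, 8=e, 9=a, 10=a, 11=c.
Since 6 ≥ 5, a proper 6-coloring certainly exists.

Yes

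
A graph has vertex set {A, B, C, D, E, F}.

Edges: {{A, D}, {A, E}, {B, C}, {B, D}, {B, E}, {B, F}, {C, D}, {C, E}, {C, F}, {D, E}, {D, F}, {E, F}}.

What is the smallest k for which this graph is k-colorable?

B, C, D, E, F form a clique, so at least 5 colors are needed.
5 colors suffice: A=3, B=4, C=3, D=1, E=2, F=5. Each edge has distinct colors on its endpoints.

5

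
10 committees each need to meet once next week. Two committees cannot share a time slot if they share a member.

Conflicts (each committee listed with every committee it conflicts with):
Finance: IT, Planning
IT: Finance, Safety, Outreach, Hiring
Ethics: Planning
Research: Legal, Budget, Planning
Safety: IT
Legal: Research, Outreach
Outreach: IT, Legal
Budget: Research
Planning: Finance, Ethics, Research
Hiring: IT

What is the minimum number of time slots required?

2

IT and Safety conflict, so at least 2 time slots are needed.
Using 2 time slots: Finance=2, IT=1, Ethics=2, Research=2, Safety=2, Legal=1, Outreach=2, Budget=1, Planning=1, Hiring=2. No two conflicting committees share a time slot.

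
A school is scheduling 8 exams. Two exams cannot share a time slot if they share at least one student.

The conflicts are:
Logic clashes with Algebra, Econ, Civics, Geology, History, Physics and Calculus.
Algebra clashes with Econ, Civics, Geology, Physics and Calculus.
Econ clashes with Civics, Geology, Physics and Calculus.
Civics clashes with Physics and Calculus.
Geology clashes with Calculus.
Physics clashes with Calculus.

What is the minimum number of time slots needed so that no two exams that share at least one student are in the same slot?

6

Logic, Algebra, Econ, Civics, Physics, Calculus all conflict with each other, so at least 6 time slots are needed.
6 time slots suffice: time slot 1 → {Logic}; time slot 2 → {Econ, History}; time slot 3 → {Algebra}; time slot 4 → {Calculus}; time slot 5 → {Civics, Geology}; time slot 6 → {Physics}. Each listed conflict is separated.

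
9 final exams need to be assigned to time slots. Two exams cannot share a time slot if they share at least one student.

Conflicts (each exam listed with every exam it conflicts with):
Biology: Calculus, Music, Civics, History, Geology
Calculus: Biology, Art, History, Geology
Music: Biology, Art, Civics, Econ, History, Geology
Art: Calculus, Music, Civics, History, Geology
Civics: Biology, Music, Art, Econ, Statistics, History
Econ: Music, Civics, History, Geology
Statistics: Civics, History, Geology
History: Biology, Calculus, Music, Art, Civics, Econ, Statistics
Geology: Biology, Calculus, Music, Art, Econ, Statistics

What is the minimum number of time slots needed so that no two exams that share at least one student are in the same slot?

4

Music, Civics, Econ, History are mutually in conflict, so at least 4 time slots are needed.
4 time slots suffice: time slot 1 → {History, Geology}; time slot 2 → {Calculus, Civics}; time slot 3 → {Music, Statistics}; time slot 4 → {Biology, Art, Econ}. Each listed conflict is separated.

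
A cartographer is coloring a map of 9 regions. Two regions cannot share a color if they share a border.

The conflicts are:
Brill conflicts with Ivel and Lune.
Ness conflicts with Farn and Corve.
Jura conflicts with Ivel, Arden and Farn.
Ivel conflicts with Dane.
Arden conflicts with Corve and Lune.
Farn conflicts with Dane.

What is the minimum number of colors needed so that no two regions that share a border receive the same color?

3

The cycle Jura-Arden-Lune-Brill-Ivel-Jura has odd length 5, so it cannot be 2-colored; at least 3 colors are needed.
One proper 3-coloring: Brill=3, Ness=3, Jura=2, Ivel=1, Arden=1, Farn=1, Corve=2, Dane=2, Lune=2. Each listed conflict is separated.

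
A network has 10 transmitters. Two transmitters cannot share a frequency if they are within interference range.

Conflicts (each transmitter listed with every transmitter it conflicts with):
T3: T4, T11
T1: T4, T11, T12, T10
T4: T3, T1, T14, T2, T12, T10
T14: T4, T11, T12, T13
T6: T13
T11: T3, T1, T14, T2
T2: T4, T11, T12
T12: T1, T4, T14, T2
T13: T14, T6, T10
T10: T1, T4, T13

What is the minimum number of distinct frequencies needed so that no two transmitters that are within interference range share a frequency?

T4, T14, T12 all conflict with each other, so at least 3 frequencies are needed.
3 frequencies suffice: frequency 1 → {T4, T11, T13}; frequency 2 → {T3, T1, T14, T6, T2}; frequency 3 → {T12, T10}. Each listed conflict is separated.

3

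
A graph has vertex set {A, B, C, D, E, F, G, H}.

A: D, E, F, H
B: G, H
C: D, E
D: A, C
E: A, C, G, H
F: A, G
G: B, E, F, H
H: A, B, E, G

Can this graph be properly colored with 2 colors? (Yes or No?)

No

B, G, H form a triangle, so at least 3 colors are needed.
So 2 colors are not enough.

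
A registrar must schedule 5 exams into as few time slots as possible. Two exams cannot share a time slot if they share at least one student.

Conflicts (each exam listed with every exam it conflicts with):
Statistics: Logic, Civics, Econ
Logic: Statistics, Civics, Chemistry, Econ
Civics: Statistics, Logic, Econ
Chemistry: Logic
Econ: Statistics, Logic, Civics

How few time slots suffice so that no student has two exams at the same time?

Statistics, Logic, Civics, Econ all conflict with each other, so at least 4 time slots are needed.
4 time slots suffice: Statistics=2, Logic=1, Civics=4, Chemistry=2, Econ=3. No two conflicting exams share a time slot.

4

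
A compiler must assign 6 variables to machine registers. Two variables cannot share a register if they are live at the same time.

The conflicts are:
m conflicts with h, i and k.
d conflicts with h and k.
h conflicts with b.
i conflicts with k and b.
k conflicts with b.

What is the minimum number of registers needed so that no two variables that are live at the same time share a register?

3

i, k, b all conflict with each other, so at least 3 registers are needed.
3 registers suffice: register 1 → {h, k}; register 2 → {d, i}; register 3 → {m, b}. Each listed conflict is separated.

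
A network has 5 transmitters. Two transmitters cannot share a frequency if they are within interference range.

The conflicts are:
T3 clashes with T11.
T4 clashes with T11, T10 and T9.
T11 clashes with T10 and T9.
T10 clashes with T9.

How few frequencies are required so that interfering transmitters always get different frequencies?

4

T4, T11, T10, T9 pairwise conflict, so at least 4 frequencies are needed.
Using 4 frequencies: T3=2, T4=3, T11=1, T10=4, T9=2. Every pair that conflicts lands in different frequencies.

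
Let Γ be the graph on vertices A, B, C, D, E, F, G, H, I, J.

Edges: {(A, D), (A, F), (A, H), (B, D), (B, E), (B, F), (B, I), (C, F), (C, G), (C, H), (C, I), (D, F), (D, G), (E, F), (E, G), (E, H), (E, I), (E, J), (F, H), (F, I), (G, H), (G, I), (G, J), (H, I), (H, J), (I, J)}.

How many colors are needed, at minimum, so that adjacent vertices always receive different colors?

5

E, G, H, I, J are mutually adjacent (a clique of size 5), so at least 5 colors are needed.
5 colors suffice: color 1 → {D, H}; color 2 → {A, I}; color 3 → {F, G}; color 4 → {C, E}; color 5 → {B, J}. Each edge has distinct colors on its endpoints.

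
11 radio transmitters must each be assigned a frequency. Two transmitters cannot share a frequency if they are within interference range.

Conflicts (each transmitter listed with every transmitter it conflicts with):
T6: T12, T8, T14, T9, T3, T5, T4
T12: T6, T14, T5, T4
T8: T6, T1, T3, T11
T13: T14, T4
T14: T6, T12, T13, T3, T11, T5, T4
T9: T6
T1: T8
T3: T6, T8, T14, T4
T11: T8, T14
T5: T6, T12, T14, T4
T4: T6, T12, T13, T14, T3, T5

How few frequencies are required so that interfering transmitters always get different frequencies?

T6, T12, T14, T5, T4 all conflict with each other, so at least 5 frequencies are needed.
5 frequencies suffice: frequency 1 → {T8, T14, T9}; frequency 2 → {T6, T13, T1, T11}; frequency 3 → {T4}; frequency 4 → {T3, T5}; frequency 5 → {T12}. Every pair that conflicts lands in different frequencies.

5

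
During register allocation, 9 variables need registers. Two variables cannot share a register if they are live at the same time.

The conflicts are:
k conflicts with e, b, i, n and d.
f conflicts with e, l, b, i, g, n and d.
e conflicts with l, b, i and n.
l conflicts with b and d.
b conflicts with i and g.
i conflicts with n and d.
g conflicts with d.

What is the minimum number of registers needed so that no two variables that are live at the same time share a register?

4

k, e, i, n are mutually in conflict, so at least 4 registers are needed.
4 registers suffice: register 1 → {k, f}; register 2 → {b, n, d}; register 3 → {l, i, g}; register 4 → {e}. Each listed conflict is separated.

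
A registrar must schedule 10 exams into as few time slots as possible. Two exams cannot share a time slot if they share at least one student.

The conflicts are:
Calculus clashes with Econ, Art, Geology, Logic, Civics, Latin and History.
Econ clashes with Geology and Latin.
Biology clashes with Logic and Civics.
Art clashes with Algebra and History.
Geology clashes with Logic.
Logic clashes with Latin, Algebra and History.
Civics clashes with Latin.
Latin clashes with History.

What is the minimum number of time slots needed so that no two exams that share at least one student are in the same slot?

4

Calculus, Logic, Latin, History are mutually in conflict, so at least 4 time slots are needed.
4 time slots suffice: time slot 1 → {Calculus, Biology, Algebra}; time slot 2 → {Econ, Art, Logic, Civics}; time slot 3 → {Geology, Latin}; time slot 4 → {History}. No two conflicting exams share a time slot.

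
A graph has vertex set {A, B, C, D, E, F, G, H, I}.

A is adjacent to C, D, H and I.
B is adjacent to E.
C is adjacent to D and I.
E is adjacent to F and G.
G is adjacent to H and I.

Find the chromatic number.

3

A, C, D form a triangle, so at least 3 colors are needed.
3 colors suffice: color red → {A, E}; color blue → {B, C, F, G}; color green → {D, H, I}. Each edge has distinct colors on its endpoints.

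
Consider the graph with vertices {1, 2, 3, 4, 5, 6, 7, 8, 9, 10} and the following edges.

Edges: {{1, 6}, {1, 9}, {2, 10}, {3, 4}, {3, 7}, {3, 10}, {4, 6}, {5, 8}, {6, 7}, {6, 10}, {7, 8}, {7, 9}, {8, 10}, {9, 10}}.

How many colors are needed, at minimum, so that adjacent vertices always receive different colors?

2

5 and 8 are adjacent, so at least 2 colors are needed.
2 colors suffice: color a → {1, 4, 5, 7, 10}; color b → {2, 3, 6, 8, 9}. Every edge joins two different colors.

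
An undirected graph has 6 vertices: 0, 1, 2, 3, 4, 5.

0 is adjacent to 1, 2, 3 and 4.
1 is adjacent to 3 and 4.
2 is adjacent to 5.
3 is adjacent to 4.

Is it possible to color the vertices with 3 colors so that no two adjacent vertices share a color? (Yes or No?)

No

0, 1, 3, 4 are mutually adjacent (a clique of size 4), so at least 4 colors are needed.
So 3 colors are not enough.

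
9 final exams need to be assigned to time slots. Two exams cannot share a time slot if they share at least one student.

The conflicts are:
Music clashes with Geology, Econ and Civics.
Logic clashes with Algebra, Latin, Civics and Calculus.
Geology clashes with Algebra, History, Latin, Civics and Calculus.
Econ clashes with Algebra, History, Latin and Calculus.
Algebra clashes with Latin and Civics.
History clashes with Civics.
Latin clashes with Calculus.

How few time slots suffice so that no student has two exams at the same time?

3

Geology, History, Civics all conflict with each other, so at least 3 time slots are needed.
A valid assignment using 3 time slots: Music=2, Logic=1, Geology=1, Econ=1, Algebra=2, History=2, Latin=3, Civics=3, Calculus=2. No two conflicting exams share a time slot.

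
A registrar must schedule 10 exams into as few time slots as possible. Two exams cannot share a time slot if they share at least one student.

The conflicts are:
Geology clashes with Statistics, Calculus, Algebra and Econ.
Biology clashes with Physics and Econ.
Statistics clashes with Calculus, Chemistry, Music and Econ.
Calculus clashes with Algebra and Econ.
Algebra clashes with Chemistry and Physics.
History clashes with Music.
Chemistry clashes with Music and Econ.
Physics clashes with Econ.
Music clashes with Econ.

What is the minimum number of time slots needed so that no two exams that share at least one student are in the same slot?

Geology, Statistics, Calculus, Econ pairwise conflict, so at least 4 time slots are needed.
4 time slots suffice: time slot 1 → {Algebra, History, Econ}; time slot 2 → {Statistics, Physics}; time slot 3 → {Geology, Biology, Chemistry}; time slot 4 → {Calculus, Music}. Every pair that conflicts lands in different time slots.

4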